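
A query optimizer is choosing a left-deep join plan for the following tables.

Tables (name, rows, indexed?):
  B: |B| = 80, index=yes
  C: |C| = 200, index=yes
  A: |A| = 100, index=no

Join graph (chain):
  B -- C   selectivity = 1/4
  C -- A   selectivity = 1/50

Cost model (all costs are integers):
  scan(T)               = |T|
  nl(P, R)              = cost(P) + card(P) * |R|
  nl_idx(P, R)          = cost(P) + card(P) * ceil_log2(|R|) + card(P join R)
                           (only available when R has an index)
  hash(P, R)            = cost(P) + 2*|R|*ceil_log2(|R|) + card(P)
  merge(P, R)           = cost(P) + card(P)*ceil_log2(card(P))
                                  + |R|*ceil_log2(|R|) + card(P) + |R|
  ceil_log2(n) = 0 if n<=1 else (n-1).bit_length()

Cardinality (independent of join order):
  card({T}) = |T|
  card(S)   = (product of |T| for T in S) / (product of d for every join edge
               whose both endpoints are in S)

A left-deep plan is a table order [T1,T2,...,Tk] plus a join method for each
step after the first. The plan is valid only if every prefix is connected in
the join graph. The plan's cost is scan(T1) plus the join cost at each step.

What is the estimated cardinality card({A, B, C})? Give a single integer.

Tables in S: A(100), B(80), C(200)
Edges inside S: B-C(d=4), C-A(d=50)
numerator = 100 * 80 * 200 = 1600000
denominator = 4 * 50 = 200
card(S) = 1600000 / 200 = 8000

8000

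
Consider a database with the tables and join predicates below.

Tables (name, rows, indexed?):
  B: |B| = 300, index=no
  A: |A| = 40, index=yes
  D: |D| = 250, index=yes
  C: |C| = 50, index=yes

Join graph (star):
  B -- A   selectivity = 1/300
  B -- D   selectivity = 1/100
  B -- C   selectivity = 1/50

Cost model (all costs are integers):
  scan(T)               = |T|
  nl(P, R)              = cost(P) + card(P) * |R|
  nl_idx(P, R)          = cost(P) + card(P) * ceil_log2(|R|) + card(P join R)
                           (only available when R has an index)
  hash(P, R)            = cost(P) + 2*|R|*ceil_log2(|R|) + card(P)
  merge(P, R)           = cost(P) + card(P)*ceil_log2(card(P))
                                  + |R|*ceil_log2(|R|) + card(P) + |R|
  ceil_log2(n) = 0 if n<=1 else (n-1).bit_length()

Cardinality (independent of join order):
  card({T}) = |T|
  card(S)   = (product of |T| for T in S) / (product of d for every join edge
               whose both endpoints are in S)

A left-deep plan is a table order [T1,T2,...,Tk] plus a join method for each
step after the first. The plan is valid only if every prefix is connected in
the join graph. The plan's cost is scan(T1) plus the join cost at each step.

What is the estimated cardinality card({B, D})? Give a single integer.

Tables in S: B(300), D(250)
Edges inside S: B-D(d=100)
numerator = 300 * 250 = 75000
denominator = 100 = 100
card(S) = 75000 / 100 = 750

750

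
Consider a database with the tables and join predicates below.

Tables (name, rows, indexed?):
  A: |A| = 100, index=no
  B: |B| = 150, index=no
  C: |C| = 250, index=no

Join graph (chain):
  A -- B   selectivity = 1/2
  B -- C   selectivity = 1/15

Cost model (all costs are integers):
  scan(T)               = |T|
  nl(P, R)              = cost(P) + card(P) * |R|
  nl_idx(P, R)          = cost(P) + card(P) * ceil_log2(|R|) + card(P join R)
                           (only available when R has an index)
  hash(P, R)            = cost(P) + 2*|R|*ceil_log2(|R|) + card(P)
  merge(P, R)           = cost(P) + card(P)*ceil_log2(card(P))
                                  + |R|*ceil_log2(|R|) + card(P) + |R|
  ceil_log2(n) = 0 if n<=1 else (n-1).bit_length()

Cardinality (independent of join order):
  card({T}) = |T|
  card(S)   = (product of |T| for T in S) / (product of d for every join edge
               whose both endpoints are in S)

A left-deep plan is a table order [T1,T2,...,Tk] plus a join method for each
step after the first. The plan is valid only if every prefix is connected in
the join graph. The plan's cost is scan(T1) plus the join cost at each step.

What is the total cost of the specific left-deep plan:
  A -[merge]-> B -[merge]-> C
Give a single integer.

109500

step 1: scan A: cost=100, card=100
step 2: join B via merge
    card(P join B) = 100*150/(2) = 7500
    cost = 100 + 100*7 + 150*8 + 100 + 150 = 2250
step 3: join C via merge
    card(P join C) = 7500*250/(15) = 125000
    cost = 2250 + 7500*13 + 250*8 + 7500 + 250 = 109500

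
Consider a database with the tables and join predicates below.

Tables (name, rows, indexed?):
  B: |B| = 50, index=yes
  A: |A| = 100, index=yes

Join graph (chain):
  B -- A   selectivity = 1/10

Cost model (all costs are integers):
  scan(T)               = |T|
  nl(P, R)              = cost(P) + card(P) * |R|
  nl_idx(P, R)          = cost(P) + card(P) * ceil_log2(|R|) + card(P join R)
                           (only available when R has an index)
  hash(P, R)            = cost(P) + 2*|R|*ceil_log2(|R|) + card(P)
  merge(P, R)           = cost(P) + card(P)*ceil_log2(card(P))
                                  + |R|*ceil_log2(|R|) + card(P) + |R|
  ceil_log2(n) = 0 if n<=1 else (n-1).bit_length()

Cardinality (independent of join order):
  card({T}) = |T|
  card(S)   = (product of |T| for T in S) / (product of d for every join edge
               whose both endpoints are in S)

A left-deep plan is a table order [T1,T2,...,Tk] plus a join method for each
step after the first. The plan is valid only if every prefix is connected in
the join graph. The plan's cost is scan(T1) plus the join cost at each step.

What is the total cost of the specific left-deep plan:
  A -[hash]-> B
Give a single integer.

800

step 1: scan A: cost=100, card=100
step 2: join B via hash
    card(P join B) = 100*50/(10) = 500
    cost = 100 + 2*50*6 + 100 = 800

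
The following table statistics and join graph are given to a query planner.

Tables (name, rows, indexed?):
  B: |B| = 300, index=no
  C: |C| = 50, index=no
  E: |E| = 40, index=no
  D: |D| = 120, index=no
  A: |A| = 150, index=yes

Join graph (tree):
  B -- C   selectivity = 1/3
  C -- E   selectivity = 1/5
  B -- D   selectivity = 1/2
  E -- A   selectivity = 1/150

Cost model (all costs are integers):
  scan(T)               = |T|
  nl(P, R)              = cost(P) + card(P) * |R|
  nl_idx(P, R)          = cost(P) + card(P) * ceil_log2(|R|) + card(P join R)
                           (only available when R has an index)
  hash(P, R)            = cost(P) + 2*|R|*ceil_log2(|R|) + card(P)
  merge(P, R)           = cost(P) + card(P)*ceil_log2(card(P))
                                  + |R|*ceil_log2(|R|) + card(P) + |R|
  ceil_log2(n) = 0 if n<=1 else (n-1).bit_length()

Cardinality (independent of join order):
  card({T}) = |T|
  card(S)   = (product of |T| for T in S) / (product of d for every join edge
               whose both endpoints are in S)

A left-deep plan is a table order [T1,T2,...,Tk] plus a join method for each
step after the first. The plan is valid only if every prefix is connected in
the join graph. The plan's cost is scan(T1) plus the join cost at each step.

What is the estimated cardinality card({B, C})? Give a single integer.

5000

Tables in S: B(300), C(50)
Edges inside S: B-C(d=3)
numerator = 300 * 50 = 15000
denominator = 3 = 3
card(S) = 15000 / 3 = 5000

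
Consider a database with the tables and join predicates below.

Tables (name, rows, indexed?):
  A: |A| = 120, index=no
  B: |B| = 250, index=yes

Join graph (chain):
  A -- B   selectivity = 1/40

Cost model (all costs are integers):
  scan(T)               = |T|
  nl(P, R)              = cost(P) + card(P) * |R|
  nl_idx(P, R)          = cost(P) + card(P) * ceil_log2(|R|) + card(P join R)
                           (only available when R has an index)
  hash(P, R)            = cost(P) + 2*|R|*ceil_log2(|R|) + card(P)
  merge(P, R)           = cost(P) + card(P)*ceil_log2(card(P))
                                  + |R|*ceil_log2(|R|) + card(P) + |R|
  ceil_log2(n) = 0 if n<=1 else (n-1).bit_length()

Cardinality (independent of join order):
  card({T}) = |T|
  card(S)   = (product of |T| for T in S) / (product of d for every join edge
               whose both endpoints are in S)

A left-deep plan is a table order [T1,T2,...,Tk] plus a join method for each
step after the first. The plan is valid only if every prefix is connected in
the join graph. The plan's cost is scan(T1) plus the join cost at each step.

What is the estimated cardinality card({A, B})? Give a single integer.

750

Tables in S: A(120), B(250)
Edges inside S: A-B(d=40)
numerator = 120 * 250 = 30000
denominator = 40 = 40
card(S) = 30000 / 40 = 750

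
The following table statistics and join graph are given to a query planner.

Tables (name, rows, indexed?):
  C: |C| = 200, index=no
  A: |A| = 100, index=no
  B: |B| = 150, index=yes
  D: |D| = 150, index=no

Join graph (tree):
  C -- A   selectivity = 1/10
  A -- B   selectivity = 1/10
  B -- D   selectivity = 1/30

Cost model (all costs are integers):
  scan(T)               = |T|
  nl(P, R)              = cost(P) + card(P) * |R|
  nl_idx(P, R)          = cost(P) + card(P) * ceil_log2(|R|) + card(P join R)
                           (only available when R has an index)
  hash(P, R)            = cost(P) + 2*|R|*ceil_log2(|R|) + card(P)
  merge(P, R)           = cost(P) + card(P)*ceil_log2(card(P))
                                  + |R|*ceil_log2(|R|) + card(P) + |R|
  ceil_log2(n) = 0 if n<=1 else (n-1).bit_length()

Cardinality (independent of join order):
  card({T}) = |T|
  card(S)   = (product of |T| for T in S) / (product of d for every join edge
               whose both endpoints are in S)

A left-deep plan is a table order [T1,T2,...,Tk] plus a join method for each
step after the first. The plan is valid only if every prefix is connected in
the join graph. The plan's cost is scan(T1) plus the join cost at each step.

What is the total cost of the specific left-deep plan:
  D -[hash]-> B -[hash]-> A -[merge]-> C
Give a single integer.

111650

step 1: scan D: cost=150, card=150
step 2: join B via hash
    card(P join B) = 150*150/(30) = 750
    cost = 150 + 2*150*8 + 150 = 2700
step 3: join A via hash
    card(P join A) = 750*100/(10) = 7500
    cost = 2700 + 2*100*7 + 750 = 4850
step 4: join C via merge
    card(P join C) = 7500*200/(10) = 150000
    cost = 4850 + 7500*13 + 200*8 + 7500 + 200 = 111650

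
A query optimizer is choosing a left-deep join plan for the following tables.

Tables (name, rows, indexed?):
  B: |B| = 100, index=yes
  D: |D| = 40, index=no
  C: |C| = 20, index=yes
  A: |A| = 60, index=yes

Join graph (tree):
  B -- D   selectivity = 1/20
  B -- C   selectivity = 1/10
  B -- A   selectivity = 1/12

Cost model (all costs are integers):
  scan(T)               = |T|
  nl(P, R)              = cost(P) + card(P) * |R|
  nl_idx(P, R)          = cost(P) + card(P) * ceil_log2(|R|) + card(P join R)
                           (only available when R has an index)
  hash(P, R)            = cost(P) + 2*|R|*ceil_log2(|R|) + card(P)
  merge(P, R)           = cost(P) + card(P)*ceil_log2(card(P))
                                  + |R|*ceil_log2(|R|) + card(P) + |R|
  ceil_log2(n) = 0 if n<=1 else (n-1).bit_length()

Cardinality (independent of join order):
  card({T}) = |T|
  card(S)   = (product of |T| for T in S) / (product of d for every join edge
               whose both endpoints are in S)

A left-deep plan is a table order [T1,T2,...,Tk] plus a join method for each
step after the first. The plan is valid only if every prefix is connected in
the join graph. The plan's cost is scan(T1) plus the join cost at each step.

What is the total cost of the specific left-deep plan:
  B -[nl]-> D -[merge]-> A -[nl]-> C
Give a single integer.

step 1: scan B: cost=100, card=100
step 2: join D via nl
    card(P join D) = 100*40/(20) = 200
    cost = 100 + 100*40 = 4100
step 3: join A via merge
    card(P join A) = 200*60/(12) = 1000
    cost = 4100 + 200*8 + 60*6 + 200 + 60 = 6320
step 4: join C via nl
    card(P join C) = 1000*20/(10) = 2000
    cost = 6320 + 1000*20 = 26320

26320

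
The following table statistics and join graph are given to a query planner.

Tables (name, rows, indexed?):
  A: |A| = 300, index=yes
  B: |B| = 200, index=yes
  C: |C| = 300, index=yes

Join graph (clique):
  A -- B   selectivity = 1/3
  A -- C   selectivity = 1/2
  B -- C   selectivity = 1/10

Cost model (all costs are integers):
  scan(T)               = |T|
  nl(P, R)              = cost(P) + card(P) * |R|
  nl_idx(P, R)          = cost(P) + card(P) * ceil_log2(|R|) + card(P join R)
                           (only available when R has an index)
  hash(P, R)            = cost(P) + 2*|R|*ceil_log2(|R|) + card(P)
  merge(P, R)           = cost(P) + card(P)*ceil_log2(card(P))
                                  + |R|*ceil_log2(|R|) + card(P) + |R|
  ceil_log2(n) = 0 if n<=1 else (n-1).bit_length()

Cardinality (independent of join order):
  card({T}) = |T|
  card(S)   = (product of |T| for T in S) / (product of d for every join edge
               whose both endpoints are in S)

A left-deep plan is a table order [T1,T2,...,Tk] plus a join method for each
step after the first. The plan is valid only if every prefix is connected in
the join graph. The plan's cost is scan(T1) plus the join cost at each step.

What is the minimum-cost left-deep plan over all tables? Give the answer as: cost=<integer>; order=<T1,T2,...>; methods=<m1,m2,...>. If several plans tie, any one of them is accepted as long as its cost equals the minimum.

cost=15200; order=C,B,A; methods=hash,hash

Selinger DP (subsets sized 1..n):
  {A}: scan cost=300, card=300
  {B}: scan cost=200, card=200
  {C}: scan cost=300, card=300
  {AB}: card=20000; try (B,hash)→3800, (A,merge)→5000, (B,merge)→5100, (A,hash)→5800, (A,nl_idx)→22000, (B,nl_idx)→22700 …(+2); best=3800 via (B,hash)
  {AC}: card=45000; try (C,hash)→6000, (A,hash)→6000, (C,merge)→6300, (A,merge)→6300, (C,nl_idx)→48000, (A,nl_idx)→48000 …(+2); best=6000 via (C,hash)
  {BC}: card=6000; try (B,hash)→3800, (C,merge)→5000, (B,merge)→5100, (C,hash)→5800, (C,nl_idx)→8000, (B,nl_idx)→8700 …(+2); best=3800 via (B,hash)
  {ABC}: card=300000; try (A,hash)→15200, (C,hash)→29200, (B,hash)→54200, (A,merge)→90800, (C,merge)→326800, (A,nl_idx)→357800 …(+6); best=15200 via (A,hash)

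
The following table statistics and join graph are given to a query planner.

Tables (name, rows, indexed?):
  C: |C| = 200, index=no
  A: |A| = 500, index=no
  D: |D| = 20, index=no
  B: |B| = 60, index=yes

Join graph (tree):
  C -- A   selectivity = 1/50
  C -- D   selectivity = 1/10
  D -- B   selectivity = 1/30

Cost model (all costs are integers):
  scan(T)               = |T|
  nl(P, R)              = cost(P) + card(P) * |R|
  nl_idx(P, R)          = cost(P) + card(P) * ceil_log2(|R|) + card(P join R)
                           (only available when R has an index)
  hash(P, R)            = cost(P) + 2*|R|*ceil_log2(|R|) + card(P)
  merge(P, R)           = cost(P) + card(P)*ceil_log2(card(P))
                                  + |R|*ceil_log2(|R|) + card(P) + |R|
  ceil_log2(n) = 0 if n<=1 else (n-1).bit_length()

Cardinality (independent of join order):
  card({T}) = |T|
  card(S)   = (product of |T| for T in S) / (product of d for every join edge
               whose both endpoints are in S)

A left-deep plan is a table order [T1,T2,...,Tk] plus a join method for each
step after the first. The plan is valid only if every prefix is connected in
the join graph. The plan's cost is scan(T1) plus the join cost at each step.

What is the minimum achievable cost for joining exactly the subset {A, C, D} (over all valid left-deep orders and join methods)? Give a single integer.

6400

Selinger DP over subsets of {A,C,D}:
  {C}: scan cost=200, card=200
  {A}: scan cost=500, card=500
  {D}: scan cost=20, card=20
  {AC}: card=2000; try (C,hash)→4200, (A,merge)→7000, (C,merge)→7300, (A,hash)→9400, (A,nl)→100200, (C,nl)→100500; best=4200 via (C,hash)
  {CD}: card=400; try (D,hash)→600, (C,merge)→1940, (D,merge)→2120, (C,hash)→3240, (C,nl)→4020, (D,nl)→4200; best=600 via (D,hash)
  {ACD}: card=4000; try (D,hash)→6400, (A,merge)→9600, (A,hash)→10000, (D,merge)→28320, (D,nl)→44200, (A,nl)→200600; best=6400 via (D,hash)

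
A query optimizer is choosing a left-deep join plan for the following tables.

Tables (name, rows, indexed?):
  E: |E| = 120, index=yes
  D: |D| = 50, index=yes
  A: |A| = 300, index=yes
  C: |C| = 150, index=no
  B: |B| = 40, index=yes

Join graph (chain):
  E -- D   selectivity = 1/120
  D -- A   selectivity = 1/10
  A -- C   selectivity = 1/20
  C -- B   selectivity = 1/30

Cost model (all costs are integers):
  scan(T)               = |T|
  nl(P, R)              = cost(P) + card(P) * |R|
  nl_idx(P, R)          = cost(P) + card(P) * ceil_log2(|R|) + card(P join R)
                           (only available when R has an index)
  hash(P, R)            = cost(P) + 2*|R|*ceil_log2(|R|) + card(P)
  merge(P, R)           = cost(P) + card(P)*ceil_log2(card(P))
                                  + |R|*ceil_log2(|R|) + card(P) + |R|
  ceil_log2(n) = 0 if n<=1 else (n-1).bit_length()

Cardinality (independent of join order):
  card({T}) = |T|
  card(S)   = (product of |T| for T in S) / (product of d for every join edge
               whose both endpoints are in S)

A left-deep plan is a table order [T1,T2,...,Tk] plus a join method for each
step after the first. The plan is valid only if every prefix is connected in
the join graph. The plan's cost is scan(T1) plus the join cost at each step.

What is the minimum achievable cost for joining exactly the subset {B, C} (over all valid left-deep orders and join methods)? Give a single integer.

780

Selinger DP over subsets of {B,C}:
  {C}: scan cost=150, card=150
  {B}: scan cost=40, card=40
  {BC}: card=200; try (B,hash)→780, (B,nl_idx)→1250, (C,merge)→1670, (B,merge)→1780, (C,hash)→2480, (C,nl)→6040 …(+1); best=780 via (B,hash)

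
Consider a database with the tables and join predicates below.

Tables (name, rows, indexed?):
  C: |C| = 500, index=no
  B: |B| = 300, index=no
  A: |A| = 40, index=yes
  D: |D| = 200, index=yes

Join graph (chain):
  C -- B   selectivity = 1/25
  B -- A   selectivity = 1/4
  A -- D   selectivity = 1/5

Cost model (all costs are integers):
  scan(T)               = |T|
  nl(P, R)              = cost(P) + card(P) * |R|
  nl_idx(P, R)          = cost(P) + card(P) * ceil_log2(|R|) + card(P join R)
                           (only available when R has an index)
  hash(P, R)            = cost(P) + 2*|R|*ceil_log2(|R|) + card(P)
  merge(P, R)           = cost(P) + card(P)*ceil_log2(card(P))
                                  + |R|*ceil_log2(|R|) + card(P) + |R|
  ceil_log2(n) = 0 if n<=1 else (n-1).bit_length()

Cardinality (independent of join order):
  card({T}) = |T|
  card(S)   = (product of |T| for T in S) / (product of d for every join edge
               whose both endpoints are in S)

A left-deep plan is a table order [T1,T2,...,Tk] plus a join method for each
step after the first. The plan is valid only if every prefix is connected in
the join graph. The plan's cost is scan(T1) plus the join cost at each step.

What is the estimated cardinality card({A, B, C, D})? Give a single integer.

2400000

Tables in S: A(40), B(300), C(500), D(200)
Edges inside S: C-B(d=25), B-A(d=4), A-D(d=5)
numerator = 40 * 300 * 500 * 200 = 1200000000
denominator = 25 * 4 * 5 = 500
card(S) = 1200000000 / 500 = 2400000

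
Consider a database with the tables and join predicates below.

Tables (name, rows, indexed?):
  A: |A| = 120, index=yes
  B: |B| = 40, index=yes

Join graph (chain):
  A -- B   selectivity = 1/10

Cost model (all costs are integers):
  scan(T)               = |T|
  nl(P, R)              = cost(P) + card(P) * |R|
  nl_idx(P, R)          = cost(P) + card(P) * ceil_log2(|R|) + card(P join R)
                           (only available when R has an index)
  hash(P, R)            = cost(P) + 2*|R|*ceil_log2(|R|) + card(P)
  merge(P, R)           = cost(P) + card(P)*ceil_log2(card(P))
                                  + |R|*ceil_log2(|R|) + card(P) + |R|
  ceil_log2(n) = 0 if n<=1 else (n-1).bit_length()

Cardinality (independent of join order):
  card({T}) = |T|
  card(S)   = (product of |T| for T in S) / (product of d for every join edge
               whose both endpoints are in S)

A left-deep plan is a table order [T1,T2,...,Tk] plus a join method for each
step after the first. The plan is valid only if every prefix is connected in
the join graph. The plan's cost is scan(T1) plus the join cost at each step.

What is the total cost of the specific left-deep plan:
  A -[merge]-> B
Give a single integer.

1360

step 1: scan A: cost=120, card=120
step 2: join B via merge
    card(P join B) = 120*40/(10) = 480
    cost = 120 + 120*7 + 40*6 + 120 + 40 = 1360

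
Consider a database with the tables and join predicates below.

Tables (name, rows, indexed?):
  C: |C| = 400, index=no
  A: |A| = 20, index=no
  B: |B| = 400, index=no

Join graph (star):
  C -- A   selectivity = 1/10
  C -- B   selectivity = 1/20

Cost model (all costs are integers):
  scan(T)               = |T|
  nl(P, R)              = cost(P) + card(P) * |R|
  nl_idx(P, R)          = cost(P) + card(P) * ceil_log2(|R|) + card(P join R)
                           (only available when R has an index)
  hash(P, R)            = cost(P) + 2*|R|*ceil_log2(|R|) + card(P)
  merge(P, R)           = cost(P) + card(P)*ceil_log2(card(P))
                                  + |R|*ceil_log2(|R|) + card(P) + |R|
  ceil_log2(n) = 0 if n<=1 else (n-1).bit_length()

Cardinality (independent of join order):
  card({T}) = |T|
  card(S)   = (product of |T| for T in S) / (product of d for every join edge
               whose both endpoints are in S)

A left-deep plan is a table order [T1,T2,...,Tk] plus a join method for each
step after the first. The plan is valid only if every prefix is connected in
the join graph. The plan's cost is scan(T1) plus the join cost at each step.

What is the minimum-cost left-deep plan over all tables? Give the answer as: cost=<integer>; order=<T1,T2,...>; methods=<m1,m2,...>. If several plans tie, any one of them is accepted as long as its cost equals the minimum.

Selinger DP (subsets sized 1..n):
  {C}: scan cost=400, card=400
  {A}: scan cost=20, card=20
  {B}: scan cost=400, card=400
  {AC}: card=800; try (A,hash)→1000, (C,merge)→4140, (A,merge)→4520, (C,hash)→7240, (C,nl)→8020, (A,nl)→8400; best=1000 via (A,hash)
  {BC}: card=8000; try (C,hash)→8000, (B,hash)→8000, (C,merge)→8400, (B,merge)→8400, (C,nl)→160400, (B,nl)→160400; best=8000 via (C,hash)
  {ABC}: card=16000; try (B,hash)→9000, (B,merge)→13800, (A,hash)→16200, (A,merge)→120120, (A,nl)→168000, (B,nl)→321000; best=9000 via (B,hash)

cost=9000; order=C,A,B; methods=hash,hash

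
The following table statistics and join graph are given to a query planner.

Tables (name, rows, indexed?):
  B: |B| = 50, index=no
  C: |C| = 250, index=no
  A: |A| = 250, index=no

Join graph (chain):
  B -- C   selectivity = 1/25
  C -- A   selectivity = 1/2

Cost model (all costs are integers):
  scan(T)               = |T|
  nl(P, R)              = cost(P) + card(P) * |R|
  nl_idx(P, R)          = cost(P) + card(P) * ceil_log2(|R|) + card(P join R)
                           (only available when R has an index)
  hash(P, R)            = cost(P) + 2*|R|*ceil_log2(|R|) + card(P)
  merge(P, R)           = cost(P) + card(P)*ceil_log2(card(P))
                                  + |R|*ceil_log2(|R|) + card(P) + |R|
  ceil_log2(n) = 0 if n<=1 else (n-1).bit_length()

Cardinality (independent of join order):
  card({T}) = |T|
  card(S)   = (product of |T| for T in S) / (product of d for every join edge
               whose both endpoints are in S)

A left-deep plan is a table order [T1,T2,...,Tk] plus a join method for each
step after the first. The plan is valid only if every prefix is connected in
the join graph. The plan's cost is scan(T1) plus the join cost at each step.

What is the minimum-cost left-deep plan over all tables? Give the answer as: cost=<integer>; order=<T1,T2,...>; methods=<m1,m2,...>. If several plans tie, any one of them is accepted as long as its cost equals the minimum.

cost=5600; order=C,B,A; methods=hash,hash

Selinger DP (subsets sized 1..n):
  {B}: scan cost=50, card=50
  {C}: scan cost=250, card=250
  {A}: scan cost=250, card=250
  {BC}: card=500; try (B,hash)→1100, (C,merge)→2650, (B,merge)→2850, (C,hash)→4100, (C,nl)→12550, (B,nl)→12750; best=1100 via (B,hash)
  {AC}: card=31250; try (C,hash)→4500, (A,hash)→4500, (C,merge)→4750, (A,merge)→4750, (C,nl)→62750, (A,nl)→62750; best=4500 via (C,hash)
  {ABC}: card=62500; try (A,hash)→5600, (A,merge)→8350, (B,hash)→36350, (A,nl)→126100, (B,merge)→504850, (B,nl)→1567000; best=5600 via (A,hash)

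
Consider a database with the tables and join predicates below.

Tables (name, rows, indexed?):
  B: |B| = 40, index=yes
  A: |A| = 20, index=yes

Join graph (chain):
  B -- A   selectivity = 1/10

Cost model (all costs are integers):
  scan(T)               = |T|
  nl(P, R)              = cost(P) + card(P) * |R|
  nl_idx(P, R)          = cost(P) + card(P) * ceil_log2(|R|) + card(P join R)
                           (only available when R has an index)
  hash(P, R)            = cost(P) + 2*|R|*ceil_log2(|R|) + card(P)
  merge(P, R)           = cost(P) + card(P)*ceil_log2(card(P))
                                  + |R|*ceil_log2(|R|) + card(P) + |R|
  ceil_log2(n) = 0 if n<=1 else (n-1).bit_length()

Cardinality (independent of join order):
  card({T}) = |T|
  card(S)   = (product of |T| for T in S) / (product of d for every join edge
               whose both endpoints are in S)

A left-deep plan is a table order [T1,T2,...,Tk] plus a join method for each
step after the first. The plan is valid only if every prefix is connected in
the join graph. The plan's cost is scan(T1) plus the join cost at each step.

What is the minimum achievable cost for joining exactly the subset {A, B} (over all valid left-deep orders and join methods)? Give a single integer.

Selinger DP over subsets of {A,B}:
  {B}: scan cost=40, card=40
  {A}: scan cost=20, card=20
  {AB}: card=80; try (B,nl_idx)→220, (A,hash)→280, (A,nl_idx)→320, (B,merge)→420, (A,merge)→440, (B,hash)→520 …(+2); best=220 via (B,nl_idx)

220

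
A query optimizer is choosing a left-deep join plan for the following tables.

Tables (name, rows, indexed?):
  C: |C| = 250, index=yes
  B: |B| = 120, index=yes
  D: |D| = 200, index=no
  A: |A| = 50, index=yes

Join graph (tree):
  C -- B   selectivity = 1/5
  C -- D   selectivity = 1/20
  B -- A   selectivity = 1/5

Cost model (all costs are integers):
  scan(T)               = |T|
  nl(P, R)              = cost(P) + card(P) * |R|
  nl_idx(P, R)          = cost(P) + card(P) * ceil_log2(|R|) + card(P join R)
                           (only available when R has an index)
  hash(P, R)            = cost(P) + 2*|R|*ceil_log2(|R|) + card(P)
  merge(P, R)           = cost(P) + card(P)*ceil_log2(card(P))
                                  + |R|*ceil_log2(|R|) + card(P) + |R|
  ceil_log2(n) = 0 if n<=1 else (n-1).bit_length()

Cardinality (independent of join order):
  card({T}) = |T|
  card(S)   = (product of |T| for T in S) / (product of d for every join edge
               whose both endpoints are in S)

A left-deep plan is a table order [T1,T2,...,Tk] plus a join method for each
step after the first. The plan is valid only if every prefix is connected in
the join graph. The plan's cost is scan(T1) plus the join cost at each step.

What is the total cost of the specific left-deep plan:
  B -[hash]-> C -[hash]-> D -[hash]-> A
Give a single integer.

74040

step 1: scan B: cost=120, card=120
step 2: join C via hash
    card(P join C) = 120*250/(5) = 6000
    cost = 120 + 2*250*8 + 120 = 4240
step 3: join D via hash
    card(P join D) = 6000*200/(20) = 60000
    cost = 4240 + 2*200*8 + 6000 = 13440
step 4: join A via hash
    card(P join A) = 60000*50/(5) = 600000
    cost = 13440 + 2*50*6 + 60000 = 74040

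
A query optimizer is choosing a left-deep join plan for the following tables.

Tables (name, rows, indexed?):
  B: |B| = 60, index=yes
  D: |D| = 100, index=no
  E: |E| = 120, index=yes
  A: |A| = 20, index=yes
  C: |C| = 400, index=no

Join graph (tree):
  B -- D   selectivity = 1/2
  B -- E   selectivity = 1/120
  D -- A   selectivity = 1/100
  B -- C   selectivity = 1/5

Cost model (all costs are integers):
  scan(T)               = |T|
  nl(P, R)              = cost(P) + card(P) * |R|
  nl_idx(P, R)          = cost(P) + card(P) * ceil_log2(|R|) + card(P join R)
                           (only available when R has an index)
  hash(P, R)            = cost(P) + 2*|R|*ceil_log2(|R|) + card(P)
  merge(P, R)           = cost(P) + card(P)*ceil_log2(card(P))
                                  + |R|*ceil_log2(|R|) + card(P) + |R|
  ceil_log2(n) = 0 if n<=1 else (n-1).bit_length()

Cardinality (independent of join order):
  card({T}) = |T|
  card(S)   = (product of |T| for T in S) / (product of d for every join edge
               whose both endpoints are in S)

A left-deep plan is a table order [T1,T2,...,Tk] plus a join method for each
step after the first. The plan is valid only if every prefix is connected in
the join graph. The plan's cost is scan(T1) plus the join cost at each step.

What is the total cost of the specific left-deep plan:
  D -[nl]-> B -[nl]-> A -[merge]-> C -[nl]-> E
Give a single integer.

step 1: scan D: cost=100, card=100
step 2: join B via nl
    card(P join B) = 100*60/(2) = 3000
    cost = 100 + 100*60 = 6100
step 3: join A via nl
    card(P join A) = 3000*20/(100) = 600
    cost = 6100 + 3000*20 = 66100
step 4: join C via merge
    card(P join C) = 600*400/(5) = 48000
    cost = 66100 + 600*10 + 400*9 + 600 + 400 = 76700
step 5: join E via nl
    card(P join E) = 48000*120/(120) = 48000
    cost = 76700 + 48000*120 = 5836700

5836700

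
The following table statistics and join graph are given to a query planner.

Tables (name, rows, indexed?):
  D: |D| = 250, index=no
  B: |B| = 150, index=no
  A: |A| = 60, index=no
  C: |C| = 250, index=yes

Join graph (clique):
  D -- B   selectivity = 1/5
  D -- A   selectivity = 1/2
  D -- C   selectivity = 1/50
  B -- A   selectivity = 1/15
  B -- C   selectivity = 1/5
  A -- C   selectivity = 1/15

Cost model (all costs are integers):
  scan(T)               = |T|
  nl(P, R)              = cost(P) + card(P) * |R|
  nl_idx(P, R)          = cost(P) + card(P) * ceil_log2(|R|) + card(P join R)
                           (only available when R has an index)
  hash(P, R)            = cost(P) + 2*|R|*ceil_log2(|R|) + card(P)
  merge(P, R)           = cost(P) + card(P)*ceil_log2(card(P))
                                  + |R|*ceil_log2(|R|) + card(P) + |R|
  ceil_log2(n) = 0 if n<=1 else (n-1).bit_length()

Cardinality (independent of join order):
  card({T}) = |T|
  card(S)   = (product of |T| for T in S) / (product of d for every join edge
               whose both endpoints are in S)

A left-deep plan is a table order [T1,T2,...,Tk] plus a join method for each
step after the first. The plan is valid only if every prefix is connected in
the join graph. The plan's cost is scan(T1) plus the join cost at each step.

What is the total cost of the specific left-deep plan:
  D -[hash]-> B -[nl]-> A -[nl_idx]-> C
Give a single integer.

step 1: scan D: cost=250, card=250
step 2: join B via hash
    card(P join B) = 250*150/(5) = 7500
    cost = 250 + 2*150*8 + 250 = 2900
step 3: join A via nl
    card(P join A) = 7500*60/(2*15) = 15000
    cost = 2900 + 7500*60 = 452900
step 4: join C via nl_idx
    card(P join C) = 15000*250/(50*5*15) = 1000
    cost = 452900 + 15000*8 + 1000 = 573900

573900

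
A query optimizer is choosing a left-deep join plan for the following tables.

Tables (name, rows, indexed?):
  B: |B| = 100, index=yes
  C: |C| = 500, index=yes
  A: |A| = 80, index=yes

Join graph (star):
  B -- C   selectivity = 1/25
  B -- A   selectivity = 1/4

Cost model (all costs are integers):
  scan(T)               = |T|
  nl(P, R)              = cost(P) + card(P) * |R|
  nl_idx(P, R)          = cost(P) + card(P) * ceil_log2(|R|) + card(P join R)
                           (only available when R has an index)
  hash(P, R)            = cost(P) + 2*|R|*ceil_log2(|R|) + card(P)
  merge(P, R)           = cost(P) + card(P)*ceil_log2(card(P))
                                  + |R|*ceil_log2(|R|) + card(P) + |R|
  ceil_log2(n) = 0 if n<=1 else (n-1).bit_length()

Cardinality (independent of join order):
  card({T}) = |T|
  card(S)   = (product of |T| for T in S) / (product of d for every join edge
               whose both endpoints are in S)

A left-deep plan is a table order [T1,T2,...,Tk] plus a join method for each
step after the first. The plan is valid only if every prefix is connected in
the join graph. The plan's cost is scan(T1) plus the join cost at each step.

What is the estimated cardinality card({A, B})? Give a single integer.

Tables in S: A(80), B(100)
Edges inside S: B-A(d=4)
numerator = 80 * 100 = 8000
denominator = 4 = 4
card(S) = 8000 / 4 = 2000

2000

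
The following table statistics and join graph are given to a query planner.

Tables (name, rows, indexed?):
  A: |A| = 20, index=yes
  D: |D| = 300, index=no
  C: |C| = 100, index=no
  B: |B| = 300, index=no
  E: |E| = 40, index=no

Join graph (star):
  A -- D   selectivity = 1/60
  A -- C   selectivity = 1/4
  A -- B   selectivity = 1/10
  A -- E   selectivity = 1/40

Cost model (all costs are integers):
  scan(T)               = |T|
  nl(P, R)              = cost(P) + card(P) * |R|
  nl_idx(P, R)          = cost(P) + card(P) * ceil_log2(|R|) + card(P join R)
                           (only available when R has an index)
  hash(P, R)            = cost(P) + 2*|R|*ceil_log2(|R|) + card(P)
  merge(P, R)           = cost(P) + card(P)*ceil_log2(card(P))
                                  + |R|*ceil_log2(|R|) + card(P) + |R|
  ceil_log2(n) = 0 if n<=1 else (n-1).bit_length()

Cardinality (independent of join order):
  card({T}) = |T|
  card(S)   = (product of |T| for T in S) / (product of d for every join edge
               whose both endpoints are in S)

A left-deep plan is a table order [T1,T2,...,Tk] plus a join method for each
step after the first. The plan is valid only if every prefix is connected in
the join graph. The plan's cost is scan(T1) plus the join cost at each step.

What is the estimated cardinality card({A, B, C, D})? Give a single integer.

Tables in S: A(20), B(300), C(100), D(300)
Edges inside S: A-D(d=60), A-C(d=4), A-B(d=10)
numerator = 20 * 300 * 100 * 300 = 180000000
denominator = 60 * 4 * 10 = 2400
card(S) = 180000000 / 2400 = 75000

75000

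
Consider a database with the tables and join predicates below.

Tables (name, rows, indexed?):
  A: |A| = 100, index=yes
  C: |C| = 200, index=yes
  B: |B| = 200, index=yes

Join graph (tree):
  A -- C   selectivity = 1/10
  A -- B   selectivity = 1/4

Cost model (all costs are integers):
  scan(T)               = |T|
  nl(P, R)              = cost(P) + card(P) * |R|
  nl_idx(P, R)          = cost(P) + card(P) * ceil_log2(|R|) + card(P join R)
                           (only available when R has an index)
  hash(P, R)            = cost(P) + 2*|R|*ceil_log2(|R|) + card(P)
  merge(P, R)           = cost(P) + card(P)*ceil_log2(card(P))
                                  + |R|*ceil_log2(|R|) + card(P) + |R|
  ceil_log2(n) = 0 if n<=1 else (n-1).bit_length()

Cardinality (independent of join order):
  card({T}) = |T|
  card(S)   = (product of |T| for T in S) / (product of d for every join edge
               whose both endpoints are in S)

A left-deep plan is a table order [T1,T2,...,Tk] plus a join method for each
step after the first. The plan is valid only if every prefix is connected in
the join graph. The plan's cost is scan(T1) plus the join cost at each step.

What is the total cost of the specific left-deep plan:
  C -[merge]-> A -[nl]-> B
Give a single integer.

402800

step 1: scan C: cost=200, card=200
step 2: join A via merge
    card(P join A) = 200*100/(10) = 2000
    cost = 200 + 200*8 + 100*7 + 200 + 100 = 2800
step 3: join B via nl
    card(P join B) = 2000*200/(4) = 100000
    cost = 2800 + 2000*200 = 402800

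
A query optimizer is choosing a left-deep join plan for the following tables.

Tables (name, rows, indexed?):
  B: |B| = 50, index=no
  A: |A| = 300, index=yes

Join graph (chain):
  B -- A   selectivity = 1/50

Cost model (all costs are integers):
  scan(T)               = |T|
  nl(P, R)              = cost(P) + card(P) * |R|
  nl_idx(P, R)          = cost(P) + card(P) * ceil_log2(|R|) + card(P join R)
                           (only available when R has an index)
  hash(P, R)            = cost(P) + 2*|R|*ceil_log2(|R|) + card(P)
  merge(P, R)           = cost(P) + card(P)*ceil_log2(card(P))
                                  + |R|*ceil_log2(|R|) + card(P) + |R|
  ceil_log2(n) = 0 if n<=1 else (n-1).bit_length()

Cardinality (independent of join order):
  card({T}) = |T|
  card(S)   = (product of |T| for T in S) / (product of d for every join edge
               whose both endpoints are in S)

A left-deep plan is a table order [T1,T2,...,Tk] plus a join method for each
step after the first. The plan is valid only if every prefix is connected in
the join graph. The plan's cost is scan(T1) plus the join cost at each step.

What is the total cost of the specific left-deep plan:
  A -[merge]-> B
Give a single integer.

step 1: scan A: cost=300, card=300
step 2: join B via merge
    card(P join B) = 300*50/(50) = 300
    cost = 300 + 300*9 + 50*6 + 300 + 50 = 3650

3650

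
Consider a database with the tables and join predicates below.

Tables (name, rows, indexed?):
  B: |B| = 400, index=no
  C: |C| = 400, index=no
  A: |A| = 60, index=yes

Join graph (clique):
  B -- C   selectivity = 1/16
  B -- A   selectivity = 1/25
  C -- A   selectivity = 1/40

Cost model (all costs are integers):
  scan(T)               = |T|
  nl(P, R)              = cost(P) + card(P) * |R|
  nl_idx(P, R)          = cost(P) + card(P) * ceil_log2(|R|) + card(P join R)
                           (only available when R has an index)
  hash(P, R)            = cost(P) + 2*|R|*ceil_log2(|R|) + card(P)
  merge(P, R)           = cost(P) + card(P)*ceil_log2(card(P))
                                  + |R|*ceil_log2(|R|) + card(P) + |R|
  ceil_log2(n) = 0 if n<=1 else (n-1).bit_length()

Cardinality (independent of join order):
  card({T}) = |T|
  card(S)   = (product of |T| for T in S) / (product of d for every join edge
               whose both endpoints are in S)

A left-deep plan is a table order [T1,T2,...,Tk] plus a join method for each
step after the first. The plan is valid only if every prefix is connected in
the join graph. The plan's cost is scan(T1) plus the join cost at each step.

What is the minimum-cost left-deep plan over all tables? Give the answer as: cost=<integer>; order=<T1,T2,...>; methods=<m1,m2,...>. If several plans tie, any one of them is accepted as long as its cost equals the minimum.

cost=9320; order=C,A,B; methods=hash,hash

Selinger DP (subsets sized 1..n):
  {B}: scan cost=400, card=400
  {C}: scan cost=400, card=400
  {A}: scan cost=60, card=60
  {BC}: card=10000; try (C,hash)→8000, (B,hash)→8000, (C,merge)→8400, (B,merge)→8400, (C,nl)→160400, (B,nl)→160400; best=8000 via (C,hash)
  {AB}: card=960; try (A,hash)→1520, (A,nl_idx)→3760, (B,merge)→4480, (A,merge)→4820, (B,hash)→7320, (B,nl)→24060 …(+1); best=1520 via (A,hash)
  {AC}: card=600; try (A,hash)→1520, (A,nl_idx)→3400, (C,merge)→4480, (A,merge)→4820, (C,hash)→7320, (C,nl)→24060 …(+1); best=1520 via (A,hash)
  {ABC}: card=600; try (B,hash)→9320, (C,hash)→9680, (B,merge)→12120, (C,merge)→16080, (A,hash)→18720, (A,nl_idx)→68600 …(+4); best=9320 via (B,hash)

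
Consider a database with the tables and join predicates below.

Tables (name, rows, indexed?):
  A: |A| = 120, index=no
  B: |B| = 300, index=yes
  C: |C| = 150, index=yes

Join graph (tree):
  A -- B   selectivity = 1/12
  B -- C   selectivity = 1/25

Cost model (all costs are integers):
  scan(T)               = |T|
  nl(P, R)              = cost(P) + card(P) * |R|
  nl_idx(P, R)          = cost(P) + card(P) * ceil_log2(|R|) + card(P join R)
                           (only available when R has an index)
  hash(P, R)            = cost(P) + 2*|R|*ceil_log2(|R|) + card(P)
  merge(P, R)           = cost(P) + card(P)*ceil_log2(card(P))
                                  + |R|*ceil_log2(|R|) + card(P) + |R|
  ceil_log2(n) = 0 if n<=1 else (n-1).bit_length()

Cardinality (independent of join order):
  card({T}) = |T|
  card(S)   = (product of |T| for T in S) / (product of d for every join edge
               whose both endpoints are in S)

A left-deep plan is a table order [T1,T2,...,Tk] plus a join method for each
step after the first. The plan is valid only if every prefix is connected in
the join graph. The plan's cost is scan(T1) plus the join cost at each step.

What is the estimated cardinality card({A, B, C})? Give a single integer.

18000

Tables in S: A(120), B(300), C(150)
Edges inside S: A-B(d=12), B-C(d=25)
numerator = 120 * 300 * 150 = 5400000
denominator = 12 * 25 = 300
card(S) = 5400000 / 300 = 18000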